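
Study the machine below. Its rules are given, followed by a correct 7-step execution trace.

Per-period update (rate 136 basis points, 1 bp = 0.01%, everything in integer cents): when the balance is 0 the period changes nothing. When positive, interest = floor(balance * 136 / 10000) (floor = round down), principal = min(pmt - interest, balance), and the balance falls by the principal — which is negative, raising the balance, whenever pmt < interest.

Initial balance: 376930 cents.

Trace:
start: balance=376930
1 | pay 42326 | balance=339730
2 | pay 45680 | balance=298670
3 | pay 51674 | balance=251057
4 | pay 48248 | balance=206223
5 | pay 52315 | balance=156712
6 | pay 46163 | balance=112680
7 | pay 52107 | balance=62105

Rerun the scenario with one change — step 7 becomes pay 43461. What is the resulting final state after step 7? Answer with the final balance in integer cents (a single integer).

(re-executing from step 7 with the substitution; state before step 7: balance=112680)
7 | pay 43461 | balance=70751

70751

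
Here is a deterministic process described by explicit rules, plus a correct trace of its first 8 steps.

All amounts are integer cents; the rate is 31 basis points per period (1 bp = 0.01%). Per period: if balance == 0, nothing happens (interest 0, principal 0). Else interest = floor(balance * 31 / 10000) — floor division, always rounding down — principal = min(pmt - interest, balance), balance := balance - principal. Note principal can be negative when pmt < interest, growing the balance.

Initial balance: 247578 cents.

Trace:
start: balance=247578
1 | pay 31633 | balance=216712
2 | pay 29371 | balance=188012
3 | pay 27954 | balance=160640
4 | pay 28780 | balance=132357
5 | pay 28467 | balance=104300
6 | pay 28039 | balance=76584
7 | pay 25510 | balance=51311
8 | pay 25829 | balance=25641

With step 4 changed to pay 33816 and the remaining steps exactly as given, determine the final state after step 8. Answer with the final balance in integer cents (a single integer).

20541

(re-executing from step 4 with the substitution; state before step 4: balance=160640)
4 | pay 33816 | balance=127321
5 | pay 28467 | balance=99248
6 | pay 28039 | balance=71516
7 | pay 25510 | balance=46227
8 | pay 25829 | balance=20541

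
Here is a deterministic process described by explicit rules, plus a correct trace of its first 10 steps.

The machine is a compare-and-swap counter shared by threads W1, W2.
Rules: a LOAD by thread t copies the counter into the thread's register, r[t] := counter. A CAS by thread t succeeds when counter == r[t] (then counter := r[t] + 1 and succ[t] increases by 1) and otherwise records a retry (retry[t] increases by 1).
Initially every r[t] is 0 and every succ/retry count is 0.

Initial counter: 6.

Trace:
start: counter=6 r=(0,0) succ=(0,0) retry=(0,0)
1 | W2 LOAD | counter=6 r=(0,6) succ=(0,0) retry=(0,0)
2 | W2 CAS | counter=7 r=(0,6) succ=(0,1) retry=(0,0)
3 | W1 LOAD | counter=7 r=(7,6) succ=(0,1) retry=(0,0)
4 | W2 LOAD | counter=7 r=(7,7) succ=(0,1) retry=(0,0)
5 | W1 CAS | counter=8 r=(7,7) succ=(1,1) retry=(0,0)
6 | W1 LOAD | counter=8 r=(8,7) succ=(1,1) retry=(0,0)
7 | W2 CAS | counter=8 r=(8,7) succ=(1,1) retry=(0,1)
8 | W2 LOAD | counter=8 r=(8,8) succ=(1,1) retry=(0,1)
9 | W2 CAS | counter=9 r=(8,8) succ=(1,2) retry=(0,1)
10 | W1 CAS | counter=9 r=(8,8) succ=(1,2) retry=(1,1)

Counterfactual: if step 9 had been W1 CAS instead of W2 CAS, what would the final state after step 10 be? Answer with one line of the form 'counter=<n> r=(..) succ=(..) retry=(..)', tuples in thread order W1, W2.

counter=9 r=(8,8) succ=(2,1) retry=(1,1)

(re-executing from step 9 with the substitution; state before step 9: counter=8 r=(8,8) succ=(1,1) retry=(0,1))
9 | W1 CAS | counter=9 r=(8,8) succ=(2,1) retry=(0,1)
10 | W1 CAS | counter=9 r=(8,8) succ=(2,1) retry=(1,1)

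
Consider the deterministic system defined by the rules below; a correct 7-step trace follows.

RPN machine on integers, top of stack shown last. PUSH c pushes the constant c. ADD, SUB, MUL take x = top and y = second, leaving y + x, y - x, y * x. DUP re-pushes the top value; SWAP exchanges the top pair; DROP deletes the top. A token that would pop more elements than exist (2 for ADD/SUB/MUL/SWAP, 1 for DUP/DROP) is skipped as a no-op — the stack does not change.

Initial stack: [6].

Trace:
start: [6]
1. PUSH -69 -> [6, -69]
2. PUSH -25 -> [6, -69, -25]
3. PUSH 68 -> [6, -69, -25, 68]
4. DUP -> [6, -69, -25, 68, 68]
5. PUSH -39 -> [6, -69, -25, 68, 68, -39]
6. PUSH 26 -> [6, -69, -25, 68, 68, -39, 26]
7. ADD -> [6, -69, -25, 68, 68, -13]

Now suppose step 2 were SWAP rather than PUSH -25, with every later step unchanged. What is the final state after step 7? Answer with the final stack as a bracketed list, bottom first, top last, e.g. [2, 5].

[-69, 6, 68, 68, -13]

(re-executing from step 2 with the substitution; state before step 2: [6, -69])
2. SWAP -> [-69, 6]
3. PUSH 68 -> [-69, 6, 68]
4. DUP -> [-69, 6, 68, 68]
5. PUSH -39 -> [-69, 6, 68, 68, -39]
6. PUSH 26 -> [-69, 6, 68, 68, -39, 26]
7. ADD -> [-69, 6, 68, 68, -13]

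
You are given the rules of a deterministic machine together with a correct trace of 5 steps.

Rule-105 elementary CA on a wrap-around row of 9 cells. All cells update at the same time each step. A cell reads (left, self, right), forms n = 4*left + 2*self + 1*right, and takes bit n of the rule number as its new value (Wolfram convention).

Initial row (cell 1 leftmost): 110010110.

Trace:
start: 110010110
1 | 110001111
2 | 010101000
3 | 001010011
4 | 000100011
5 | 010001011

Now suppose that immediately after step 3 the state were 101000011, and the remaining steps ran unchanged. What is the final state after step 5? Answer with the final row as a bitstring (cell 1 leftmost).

state after step 3 := 101000011
4 | 110011010
5 | 110011101

110011101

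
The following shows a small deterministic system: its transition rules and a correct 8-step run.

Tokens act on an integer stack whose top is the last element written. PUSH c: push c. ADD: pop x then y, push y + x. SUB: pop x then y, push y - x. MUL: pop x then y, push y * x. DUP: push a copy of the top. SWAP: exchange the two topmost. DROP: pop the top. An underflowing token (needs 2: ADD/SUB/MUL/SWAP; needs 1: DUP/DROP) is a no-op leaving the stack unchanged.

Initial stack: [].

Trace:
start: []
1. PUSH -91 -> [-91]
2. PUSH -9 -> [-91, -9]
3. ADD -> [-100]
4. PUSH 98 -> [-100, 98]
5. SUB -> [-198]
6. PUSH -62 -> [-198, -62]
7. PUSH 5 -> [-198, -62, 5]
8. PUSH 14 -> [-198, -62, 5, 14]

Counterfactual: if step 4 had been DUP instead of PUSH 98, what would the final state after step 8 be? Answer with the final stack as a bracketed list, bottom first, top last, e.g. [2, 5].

(re-executing from step 4 with the substitution; state before step 4: [-100])
4. DUP -> [-100, -100]
5. SUB -> [0]
6. PUSH -62 -> [0, -62]
7. PUSH 5 -> [0, -62, 5]
8. PUSH 14 -> [0, -62, 5, 14]

[0, -62, 5, 14]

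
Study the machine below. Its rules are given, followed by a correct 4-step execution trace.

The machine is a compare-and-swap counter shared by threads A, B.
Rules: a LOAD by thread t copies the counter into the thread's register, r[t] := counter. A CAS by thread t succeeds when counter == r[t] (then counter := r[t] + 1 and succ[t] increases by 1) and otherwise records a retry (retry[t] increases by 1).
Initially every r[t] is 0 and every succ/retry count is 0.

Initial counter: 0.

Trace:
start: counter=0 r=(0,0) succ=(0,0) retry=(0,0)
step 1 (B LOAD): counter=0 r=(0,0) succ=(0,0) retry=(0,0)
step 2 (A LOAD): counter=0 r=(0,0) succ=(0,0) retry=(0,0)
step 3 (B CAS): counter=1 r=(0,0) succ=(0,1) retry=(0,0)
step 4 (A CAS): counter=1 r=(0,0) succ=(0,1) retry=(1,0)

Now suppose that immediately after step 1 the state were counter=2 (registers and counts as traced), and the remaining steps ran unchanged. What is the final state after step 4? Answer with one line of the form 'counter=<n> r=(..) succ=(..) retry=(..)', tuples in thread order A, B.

state after step 1 := counter=2 r=(0,0) succ=(0,0) retry=(0,0)
step 2 (A LOAD): counter=2 r=(2,0) succ=(0,0) retry=(0,0)
step 3 (B CAS): counter=2 r=(2,0) succ=(0,0) retry=(0,1)
step 4 (A CAS): counter=3 r=(2,0) succ=(1,0) retry=(0,1)

counter=3 r=(2,0) succ=(1,0) retry=(0,1)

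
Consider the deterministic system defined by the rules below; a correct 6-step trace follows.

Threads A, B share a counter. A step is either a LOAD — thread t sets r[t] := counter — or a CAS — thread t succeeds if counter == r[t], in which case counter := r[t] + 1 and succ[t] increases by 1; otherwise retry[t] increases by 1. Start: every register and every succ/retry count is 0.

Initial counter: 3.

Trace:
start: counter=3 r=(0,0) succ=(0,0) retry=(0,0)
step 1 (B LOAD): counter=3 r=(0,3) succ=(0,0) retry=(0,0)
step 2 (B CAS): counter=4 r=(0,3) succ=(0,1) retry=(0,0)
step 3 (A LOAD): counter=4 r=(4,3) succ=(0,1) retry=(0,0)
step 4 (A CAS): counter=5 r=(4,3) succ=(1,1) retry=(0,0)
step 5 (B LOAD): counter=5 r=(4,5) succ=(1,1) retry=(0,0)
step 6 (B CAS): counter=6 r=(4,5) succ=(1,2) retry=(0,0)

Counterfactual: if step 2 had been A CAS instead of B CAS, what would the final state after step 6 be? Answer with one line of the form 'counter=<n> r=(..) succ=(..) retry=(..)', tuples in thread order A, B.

counter=5 r=(3,4) succ=(1,1) retry=(1,0)

(re-executing from step 2 with the substitution; state before step 2: counter=3 r=(0,3) succ=(0,0) retry=(0,0))
step 2 (A CAS): counter=3 r=(0,3) succ=(0,0) retry=(1,0)
step 3 (A LOAD): counter=3 r=(3,3) succ=(0,0) retry=(1,0)
step 4 (A CAS): counter=4 r=(3,3) succ=(1,0) retry=(1,0)
step 5 (B LOAD): counter=4 r=(3,4) succ=(1,0) retry=(1,0)
step 6 (B CAS): counter=5 r=(3,4) succ=(1,1) retry=(1,0)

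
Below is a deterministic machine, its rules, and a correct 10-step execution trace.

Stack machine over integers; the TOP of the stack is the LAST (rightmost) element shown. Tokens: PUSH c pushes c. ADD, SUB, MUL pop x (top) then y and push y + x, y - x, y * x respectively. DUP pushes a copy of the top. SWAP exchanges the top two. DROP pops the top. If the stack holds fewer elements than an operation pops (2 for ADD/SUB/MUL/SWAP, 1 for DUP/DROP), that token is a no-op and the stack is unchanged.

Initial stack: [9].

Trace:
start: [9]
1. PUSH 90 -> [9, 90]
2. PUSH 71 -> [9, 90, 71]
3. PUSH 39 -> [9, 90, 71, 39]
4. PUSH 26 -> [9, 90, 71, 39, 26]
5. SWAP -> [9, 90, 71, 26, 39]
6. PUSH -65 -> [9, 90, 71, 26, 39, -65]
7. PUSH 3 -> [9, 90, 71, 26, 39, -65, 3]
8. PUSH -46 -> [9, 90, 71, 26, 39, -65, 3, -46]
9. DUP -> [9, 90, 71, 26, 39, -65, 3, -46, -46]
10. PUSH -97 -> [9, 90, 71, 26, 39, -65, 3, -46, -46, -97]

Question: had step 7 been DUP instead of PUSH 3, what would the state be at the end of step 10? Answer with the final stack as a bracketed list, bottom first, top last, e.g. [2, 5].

(re-executing from step 7 with the substitution; state before step 7: [9, 90, 71, 26, 39, -65])
7. DUP -> [9, 90, 71, 26, 39, -65, -65]
8. PUSH -46 -> [9, 90, 71, 26, 39, -65, -65, -46]
9. DUP -> [9, 90, 71, 26, 39, -65, -65, -46, -46]
10. PUSH -97 -> [9, 90, 71, 26, 39, -65, -65, -46, -46, -97]

[9, 90, 71, 26, 39, -65, -65, -46, -46, -97]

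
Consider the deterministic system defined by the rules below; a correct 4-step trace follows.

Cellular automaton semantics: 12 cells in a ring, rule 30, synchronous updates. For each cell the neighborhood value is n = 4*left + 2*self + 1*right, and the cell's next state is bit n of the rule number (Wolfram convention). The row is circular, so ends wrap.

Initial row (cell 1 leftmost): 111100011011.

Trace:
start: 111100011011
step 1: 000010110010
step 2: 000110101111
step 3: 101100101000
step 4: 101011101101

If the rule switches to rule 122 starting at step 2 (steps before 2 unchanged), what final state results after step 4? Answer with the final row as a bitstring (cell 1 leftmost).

010111101111

(re-executing steps 2..4 under rule 122; state before step 2: 000010110010)
step 2: 000101111101
step 3: 101011000110
step 4: 010111101111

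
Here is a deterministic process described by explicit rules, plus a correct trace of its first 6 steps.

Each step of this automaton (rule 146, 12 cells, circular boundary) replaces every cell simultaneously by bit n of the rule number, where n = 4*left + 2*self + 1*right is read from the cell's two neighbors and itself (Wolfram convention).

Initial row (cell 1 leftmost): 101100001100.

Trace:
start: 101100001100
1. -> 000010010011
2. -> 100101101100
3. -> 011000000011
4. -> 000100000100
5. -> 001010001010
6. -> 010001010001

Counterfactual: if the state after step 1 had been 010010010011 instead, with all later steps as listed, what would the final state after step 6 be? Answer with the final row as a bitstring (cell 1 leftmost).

001010010100

state after step 1 := 010010010011
2. -> 001101101100
3. -> 010000000010
4. -> 101000000101
5. -> 000100001000
6. -> 001010010100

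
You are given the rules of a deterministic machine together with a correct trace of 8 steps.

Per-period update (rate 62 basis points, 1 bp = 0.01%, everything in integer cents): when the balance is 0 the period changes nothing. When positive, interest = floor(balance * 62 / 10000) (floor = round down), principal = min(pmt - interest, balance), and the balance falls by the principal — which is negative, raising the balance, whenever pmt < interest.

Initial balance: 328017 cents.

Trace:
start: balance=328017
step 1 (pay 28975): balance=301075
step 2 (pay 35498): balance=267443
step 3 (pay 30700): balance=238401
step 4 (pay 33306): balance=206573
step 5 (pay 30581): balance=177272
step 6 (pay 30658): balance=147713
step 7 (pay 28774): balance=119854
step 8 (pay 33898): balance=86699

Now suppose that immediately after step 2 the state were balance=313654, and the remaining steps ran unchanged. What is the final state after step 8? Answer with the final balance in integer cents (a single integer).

state after step 2 := balance=313654
step 3 (pay 30700): balance=284898
step 4 (pay 33306): balance=253358
step 5 (pay 30581): balance=224347
step 6 (pay 30658): balance=195079
step 7 (pay 28774): balance=167514
step 8 (pay 33898): balance=134654

134654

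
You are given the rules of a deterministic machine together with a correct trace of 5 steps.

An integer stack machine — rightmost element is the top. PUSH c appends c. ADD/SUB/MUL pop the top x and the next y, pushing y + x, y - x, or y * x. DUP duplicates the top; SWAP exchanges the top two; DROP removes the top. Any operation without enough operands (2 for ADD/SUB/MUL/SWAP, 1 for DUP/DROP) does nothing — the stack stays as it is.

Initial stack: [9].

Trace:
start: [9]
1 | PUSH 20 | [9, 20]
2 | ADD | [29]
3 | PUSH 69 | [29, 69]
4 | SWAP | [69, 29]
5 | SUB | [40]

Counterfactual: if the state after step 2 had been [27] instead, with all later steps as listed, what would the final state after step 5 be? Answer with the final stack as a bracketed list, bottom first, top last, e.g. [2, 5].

state after step 2 := [27]
3 | PUSH 69 | [27, 69]
4 | SWAP | [69, 27]
5 | SUB | [42]

[42]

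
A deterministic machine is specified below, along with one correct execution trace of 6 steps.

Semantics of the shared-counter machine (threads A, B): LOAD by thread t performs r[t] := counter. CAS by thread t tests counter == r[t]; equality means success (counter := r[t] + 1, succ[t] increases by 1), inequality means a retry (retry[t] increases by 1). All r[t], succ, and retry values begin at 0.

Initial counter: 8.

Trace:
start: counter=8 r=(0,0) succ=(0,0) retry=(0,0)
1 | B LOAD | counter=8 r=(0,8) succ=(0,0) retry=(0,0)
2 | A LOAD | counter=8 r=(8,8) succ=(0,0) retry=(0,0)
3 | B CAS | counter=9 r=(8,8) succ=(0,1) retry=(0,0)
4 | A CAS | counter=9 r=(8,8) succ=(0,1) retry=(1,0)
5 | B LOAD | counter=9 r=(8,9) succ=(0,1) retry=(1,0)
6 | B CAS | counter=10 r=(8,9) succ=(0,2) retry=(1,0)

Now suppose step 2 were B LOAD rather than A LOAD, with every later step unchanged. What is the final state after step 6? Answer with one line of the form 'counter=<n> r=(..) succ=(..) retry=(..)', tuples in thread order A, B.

(re-executing from step 2 with the substitution; state before step 2: counter=8 r=(0,8) succ=(0,0) retry=(0,0))
2 | B LOAD | counter=8 r=(0,8) succ=(0,0) retry=(0,0)
3 | B CAS | counter=9 r=(0,8) succ=(0,1) retry=(0,0)
4 | A CAS | counter=9 r=(0,8) succ=(0,1) retry=(1,0)
5 | B LOAD | counter=9 r=(0,9) succ=(0,1) retry=(1,0)
6 | B CAS | counter=10 r=(0,9) succ=(0,2) retry=(1,0)

counter=10 r=(0,9) succ=(0,2) retry=(1,0)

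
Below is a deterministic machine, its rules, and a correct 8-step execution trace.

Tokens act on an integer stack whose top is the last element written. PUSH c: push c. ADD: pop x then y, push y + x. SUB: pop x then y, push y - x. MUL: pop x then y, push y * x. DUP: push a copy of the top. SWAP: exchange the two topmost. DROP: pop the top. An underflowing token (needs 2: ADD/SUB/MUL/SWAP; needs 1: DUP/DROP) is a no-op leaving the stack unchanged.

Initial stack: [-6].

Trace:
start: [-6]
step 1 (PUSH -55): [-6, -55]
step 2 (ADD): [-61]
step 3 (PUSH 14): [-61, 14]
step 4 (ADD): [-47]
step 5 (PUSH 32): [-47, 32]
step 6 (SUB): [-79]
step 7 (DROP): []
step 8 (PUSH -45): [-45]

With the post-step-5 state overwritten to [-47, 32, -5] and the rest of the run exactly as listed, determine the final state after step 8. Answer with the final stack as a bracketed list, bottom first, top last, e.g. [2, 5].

[-47, -45]

state after step 5 := [-47, 32, -5]
step 6 (SUB): [-47, 37]
step 7 (DROP): [-47]
step 8 (PUSH -45): [-47, -45]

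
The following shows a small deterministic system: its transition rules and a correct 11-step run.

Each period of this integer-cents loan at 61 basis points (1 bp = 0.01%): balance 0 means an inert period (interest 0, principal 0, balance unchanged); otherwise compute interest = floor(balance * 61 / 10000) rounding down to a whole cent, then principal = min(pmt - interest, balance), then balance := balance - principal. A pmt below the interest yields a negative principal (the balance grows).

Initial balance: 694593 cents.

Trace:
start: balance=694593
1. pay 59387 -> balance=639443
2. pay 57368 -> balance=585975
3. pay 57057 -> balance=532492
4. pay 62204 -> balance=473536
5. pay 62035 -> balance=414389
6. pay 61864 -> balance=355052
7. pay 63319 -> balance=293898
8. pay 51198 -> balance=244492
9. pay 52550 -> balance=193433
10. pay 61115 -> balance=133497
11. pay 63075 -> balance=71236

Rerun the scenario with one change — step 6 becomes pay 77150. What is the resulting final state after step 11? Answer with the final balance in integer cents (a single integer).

55478

(re-executing from step 6 with the substitution; state before step 6: balance=414389)
6. pay 77150 -> balance=339766
7. pay 63319 -> balance=278519
8. pay 51198 -> balance=229019
9. pay 52550 -> balance=177866
10. pay 61115 -> balance=117835
11. pay 63075 -> balance=55478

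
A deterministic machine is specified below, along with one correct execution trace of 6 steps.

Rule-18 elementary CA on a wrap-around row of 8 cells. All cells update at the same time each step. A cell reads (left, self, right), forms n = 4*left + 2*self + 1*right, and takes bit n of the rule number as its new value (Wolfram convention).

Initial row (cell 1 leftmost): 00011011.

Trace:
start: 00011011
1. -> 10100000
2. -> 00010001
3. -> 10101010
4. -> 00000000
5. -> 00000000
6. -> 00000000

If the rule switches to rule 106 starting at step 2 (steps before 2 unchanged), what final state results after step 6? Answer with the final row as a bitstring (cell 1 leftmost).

00010100

(re-executing steps 2..6 under rule 106; state before step 2: 10100000)
2. -> 01000001
3. -> 10000010
4. -> 00000101
5. -> 00001010
6. -> 00010100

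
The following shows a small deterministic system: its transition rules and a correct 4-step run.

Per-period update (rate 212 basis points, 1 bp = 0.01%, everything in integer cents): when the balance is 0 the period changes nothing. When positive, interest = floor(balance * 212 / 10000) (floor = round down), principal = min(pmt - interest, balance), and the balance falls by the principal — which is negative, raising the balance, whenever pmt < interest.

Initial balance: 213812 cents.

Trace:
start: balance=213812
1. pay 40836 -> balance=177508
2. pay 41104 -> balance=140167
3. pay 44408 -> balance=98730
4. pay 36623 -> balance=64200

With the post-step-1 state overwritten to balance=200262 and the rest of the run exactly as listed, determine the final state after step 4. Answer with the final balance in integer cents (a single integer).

88432

state after step 1 := balance=200262
2. pay 41104 -> balance=163403
3. pay 44408 -> balance=122459
4. pay 36623 -> balance=88432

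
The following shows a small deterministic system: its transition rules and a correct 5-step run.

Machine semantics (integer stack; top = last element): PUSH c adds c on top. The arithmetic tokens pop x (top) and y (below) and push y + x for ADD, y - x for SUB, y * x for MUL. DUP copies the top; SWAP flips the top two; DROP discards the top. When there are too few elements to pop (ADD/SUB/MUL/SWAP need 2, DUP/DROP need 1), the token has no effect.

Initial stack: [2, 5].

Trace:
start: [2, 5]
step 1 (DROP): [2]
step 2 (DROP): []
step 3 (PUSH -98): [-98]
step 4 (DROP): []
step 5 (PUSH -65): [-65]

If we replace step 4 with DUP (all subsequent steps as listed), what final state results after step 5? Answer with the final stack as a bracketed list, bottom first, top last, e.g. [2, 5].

(re-executing from step 4 with the substitution; state before step 4: [-98])
step 4 (DUP): [-98, -98]
step 5 (PUSH -65): [-98, -98, -65]

[-98, -98, -65]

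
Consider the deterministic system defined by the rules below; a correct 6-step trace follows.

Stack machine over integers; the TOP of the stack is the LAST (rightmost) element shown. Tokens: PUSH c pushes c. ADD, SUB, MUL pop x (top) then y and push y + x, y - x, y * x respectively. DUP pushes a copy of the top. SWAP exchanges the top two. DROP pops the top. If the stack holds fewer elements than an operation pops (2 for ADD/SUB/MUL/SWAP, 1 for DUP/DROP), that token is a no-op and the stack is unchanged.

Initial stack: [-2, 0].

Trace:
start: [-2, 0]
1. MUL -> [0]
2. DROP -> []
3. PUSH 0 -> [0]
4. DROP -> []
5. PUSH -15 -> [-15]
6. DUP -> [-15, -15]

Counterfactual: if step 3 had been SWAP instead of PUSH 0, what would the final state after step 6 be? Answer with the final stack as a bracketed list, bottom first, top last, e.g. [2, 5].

[-15, -15]

(re-executing from step 3 with the substitution; state before step 3: [])
3. SWAP -> []
4. DROP -> []
5. PUSH -15 -> [-15]
6. DUP -> [-15, -15]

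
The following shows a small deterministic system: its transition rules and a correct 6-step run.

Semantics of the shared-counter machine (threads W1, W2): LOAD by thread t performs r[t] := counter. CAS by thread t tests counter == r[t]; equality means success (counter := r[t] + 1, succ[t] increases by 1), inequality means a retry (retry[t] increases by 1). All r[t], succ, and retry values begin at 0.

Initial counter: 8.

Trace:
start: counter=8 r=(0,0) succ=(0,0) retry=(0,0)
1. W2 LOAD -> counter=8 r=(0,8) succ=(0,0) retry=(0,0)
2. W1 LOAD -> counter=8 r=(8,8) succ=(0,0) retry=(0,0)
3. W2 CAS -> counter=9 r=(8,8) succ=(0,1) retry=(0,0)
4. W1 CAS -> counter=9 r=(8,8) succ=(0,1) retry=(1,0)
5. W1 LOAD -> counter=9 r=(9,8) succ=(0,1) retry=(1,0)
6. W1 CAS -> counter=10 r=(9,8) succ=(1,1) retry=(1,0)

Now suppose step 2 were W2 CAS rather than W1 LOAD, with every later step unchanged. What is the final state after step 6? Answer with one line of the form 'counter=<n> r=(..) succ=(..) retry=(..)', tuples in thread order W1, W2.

counter=10 r=(9,8) succ=(1,1) retry=(1,1)

(re-executing from step 2 with the substitution; state before step 2: counter=8 r=(0,8) succ=(0,0) retry=(0,0))
2. W2 CAS -> counter=9 r=(0,8) succ=(0,1) retry=(0,0)
3. W2 CAS -> counter=9 r=(0,8) succ=(0,1) retry=(0,1)
4. W1 CAS -> counter=9 r=(0,8) succ=(0,1) retry=(1,1)
5. W1 LOAD -> counter=9 r=(9,8) succ=(0,1) retry=(1,1)
6. W1 CAS -> counter=10 r=(9,8) succ=(1,1) retry=(1,1)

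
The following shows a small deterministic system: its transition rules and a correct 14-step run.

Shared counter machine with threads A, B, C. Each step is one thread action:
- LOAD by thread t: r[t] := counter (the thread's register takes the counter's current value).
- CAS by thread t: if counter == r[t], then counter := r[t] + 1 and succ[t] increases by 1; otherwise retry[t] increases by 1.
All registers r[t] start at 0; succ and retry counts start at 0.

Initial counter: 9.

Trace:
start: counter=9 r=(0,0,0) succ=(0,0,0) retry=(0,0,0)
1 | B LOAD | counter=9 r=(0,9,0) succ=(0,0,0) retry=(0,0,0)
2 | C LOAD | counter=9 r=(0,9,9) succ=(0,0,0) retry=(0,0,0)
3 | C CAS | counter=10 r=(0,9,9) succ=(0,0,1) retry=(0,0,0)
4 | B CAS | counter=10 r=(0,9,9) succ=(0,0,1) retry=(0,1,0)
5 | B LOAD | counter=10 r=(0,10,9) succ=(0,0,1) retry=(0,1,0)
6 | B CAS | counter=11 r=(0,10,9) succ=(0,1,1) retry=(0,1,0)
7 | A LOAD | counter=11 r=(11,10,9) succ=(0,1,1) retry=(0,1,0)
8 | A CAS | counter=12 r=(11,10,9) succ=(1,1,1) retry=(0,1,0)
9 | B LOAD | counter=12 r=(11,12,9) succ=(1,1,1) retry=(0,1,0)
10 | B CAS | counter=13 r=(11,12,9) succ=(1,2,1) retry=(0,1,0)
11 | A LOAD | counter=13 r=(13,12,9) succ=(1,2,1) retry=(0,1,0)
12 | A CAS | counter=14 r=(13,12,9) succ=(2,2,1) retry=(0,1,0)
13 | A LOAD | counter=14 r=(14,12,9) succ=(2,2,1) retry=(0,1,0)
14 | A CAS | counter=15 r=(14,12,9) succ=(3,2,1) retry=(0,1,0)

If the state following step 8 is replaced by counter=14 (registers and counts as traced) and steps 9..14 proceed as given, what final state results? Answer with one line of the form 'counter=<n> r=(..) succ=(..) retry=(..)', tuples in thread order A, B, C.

counter=17 r=(16,14,9) succ=(3,2,1) retry=(0,1,0)

state after step 8 := counter=14 r=(11,10,9) succ=(1,1,1) retry=(0,1,0)
9 | B LOAD | counter=14 r=(11,14,9) succ=(1,1,1) retry=(0,1,0)
10 | B CAS | counter=15 r=(11,14,9) succ=(1,2,1) retry=(0,1,0)
11 | A LOAD | counter=15 r=(15,14,9) succ=(1,2,1) retry=(0,1,0)
12 | A CAS | counter=16 r=(15,14,9) succ=(2,2,1) retry=(0,1,0)
13 | A LOAD | counter=16 r=(16,14,9) succ=(2,2,1) retry=(0,1,0)
14 | A CAS | counter=17 r=(16,14,9) succ=(3,2,1) retry=(0,1,0)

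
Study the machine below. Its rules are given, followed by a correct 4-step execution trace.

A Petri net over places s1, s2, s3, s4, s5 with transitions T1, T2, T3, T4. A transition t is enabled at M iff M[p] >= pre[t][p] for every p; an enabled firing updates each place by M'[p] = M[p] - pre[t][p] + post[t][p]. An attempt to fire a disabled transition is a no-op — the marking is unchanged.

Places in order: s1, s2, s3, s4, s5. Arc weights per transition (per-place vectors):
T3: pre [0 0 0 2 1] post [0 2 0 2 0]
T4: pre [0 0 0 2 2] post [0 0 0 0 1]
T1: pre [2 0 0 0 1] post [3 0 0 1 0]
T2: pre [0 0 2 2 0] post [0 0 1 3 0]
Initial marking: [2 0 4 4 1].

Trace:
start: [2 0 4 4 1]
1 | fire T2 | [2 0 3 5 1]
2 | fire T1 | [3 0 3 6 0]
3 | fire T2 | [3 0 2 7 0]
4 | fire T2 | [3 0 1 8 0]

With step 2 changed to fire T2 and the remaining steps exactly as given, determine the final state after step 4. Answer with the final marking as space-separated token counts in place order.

(re-executing from step 2 with the substitution; state before step 2: [2 0 3 5 1])
2 | fire T2 | [2 0 2 6 1]
3 | fire T2 | [2 0 1 7 1]
4 | fire T2 | [2 0 1 7 1]

2 0 1 7 1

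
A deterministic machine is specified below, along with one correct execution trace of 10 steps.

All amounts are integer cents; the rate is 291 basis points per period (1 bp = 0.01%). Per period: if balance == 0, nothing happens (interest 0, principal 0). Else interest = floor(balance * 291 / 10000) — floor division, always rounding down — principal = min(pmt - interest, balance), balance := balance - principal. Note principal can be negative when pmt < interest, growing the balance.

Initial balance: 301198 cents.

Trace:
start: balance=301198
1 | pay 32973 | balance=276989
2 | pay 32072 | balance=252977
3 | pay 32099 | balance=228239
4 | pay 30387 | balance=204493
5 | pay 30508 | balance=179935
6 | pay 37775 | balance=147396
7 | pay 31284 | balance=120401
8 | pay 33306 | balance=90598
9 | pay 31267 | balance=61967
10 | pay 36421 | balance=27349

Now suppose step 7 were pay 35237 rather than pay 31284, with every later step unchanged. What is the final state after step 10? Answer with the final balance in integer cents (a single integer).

(re-executing from step 7 with the substitution; state before step 7: balance=147396)
7 | pay 35237 | balance=116448
8 | pay 33306 | balance=86530
9 | pay 31267 | balance=57781
10 | pay 36421 | balance=23041

23041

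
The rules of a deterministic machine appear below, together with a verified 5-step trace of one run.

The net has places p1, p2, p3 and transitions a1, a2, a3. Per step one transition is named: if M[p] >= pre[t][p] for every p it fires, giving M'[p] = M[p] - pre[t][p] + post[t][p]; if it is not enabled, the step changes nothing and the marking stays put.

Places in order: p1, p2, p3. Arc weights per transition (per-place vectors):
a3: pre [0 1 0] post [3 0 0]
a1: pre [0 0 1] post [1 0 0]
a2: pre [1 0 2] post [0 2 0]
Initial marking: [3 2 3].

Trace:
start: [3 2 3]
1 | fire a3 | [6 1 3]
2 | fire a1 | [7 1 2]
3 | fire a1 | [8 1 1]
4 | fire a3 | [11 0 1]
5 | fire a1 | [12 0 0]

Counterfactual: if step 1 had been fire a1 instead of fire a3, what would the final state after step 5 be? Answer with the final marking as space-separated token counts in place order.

9 1 0

(re-executing from step 1 with the substitution; state before step 1: [3 2 3])
1 | fire a1 | [4 2 2]
2 | fire a1 | [5 2 1]
3 | fire a1 | [6 2 0]
4 | fire a3 | [9 1 0]
5 | fire a1 | [9 1 0]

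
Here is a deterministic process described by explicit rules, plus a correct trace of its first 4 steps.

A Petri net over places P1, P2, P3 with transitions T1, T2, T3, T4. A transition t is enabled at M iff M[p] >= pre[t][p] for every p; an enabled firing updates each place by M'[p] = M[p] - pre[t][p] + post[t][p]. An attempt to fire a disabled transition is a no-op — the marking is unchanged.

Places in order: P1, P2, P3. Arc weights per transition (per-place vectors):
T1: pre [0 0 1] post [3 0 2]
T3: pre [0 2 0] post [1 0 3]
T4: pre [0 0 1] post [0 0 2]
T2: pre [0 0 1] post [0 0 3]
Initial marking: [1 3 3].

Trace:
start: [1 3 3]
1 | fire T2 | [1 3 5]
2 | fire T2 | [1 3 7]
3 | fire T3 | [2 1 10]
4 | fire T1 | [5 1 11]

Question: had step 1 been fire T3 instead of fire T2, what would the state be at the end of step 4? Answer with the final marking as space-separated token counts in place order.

(re-executing from step 1 with the substitution; state before step 1: [1 3 3])
1 | fire T3 | [2 1 6]
2 | fire T2 | [2 1 8]
3 | fire T3 | [2 1 8]
4 | fire T1 | [5 1 9]

5 1 9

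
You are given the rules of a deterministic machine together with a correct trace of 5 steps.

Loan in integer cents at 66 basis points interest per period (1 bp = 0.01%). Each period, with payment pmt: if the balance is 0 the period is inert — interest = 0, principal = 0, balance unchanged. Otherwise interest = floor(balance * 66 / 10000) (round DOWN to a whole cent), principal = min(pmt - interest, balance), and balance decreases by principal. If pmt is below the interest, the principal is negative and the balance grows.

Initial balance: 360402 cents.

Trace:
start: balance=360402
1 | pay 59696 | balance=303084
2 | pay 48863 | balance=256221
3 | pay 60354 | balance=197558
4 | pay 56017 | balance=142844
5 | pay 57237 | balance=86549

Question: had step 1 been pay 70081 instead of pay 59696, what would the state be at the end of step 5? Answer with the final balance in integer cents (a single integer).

(re-executing from step 1 with the substitution; state before step 1: balance=360402)
1 | pay 70081 | balance=292699
2 | pay 48863 | balance=245767
3 | pay 60354 | balance=187035
4 | pay 56017 | balance=132252
5 | pay 57237 | balance=75887

75887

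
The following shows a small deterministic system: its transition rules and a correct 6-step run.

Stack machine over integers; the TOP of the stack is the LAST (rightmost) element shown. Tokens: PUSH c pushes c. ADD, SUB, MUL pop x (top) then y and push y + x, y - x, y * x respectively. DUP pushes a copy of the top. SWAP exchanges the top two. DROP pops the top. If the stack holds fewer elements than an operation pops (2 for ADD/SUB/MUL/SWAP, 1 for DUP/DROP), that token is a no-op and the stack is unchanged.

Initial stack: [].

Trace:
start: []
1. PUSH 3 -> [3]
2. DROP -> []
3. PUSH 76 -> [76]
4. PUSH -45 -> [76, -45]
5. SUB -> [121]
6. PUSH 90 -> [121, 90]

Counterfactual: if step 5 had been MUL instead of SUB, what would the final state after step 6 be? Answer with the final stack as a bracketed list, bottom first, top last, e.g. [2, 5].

[-3420, 90]

(re-executing from step 5 with the substitution; state before step 5: [76, -45])
5. MUL -> [-3420]
6. PUSH 90 -> [-3420, 90]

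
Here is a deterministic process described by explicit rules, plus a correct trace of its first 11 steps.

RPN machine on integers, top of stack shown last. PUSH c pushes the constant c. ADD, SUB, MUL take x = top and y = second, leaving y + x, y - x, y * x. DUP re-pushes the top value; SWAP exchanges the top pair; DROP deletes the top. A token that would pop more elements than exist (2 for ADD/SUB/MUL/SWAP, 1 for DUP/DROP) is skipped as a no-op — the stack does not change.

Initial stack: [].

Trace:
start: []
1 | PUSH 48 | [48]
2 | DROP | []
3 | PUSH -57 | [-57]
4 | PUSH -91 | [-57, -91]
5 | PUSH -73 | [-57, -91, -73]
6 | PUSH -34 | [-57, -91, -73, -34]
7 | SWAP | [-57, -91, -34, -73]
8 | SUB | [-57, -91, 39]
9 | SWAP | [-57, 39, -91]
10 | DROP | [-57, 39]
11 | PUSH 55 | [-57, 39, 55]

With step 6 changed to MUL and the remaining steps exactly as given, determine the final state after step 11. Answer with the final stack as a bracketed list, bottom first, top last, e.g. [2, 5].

(re-executing from step 6 with the substitution; state before step 6: [-57, -91, -73])
6 | MUL | [-57, 6643]
7 | SWAP | [6643, -57]
8 | SUB | [6700]
9 | SWAP | [6700]
10 | DROP | []
11 | PUSH 55 | [55]

[55]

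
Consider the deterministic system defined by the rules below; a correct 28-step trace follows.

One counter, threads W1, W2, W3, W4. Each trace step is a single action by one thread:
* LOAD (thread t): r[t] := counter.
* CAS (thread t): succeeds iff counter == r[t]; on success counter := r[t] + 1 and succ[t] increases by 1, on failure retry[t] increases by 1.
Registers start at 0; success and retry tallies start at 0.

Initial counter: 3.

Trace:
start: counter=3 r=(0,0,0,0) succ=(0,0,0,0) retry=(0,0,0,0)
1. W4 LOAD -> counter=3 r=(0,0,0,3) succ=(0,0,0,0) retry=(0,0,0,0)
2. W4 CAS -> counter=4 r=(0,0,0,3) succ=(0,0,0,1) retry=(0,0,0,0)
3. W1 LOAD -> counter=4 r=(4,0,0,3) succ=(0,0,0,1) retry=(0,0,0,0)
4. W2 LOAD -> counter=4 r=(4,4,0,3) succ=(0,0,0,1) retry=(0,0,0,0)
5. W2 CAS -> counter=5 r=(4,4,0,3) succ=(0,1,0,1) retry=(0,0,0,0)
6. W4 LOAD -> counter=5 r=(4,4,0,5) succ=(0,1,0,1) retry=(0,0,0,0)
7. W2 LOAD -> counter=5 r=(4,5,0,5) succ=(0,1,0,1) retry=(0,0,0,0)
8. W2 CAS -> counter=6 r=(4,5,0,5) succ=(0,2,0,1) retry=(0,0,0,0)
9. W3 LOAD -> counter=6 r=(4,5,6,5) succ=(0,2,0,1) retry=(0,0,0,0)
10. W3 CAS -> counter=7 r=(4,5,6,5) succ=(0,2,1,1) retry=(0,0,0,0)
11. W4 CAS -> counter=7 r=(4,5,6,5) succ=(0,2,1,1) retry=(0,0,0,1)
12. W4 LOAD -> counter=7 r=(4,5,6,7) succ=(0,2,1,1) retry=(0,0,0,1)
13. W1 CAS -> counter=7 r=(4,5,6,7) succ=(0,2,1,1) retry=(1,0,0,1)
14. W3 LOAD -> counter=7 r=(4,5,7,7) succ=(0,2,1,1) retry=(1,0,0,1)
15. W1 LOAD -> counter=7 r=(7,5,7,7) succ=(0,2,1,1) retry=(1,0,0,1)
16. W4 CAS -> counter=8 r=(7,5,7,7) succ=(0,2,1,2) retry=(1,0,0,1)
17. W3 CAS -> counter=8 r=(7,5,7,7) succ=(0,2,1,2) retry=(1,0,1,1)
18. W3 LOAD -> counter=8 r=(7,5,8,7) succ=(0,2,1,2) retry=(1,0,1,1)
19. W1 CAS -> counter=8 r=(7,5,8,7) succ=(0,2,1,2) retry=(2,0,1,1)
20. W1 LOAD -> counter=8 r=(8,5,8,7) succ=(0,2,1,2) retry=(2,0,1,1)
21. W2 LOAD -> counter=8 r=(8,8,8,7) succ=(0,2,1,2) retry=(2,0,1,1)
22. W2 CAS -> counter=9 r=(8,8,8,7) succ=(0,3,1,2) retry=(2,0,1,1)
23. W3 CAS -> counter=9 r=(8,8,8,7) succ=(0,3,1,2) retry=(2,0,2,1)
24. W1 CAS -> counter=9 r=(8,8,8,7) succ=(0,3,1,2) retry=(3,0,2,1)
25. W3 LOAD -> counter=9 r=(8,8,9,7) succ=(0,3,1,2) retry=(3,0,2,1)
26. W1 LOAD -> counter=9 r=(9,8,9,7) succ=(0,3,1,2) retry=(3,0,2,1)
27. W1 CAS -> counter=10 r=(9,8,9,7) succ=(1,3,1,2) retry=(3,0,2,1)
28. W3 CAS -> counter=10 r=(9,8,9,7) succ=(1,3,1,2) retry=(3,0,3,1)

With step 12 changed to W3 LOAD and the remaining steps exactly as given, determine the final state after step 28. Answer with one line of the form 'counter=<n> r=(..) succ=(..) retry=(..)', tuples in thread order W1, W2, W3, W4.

counter=10 r=(9,8,9,5) succ=(1,3,2,1) retry=(3,0,2,2)

(re-executing from step 12 with the substitution; state before step 12: counter=7 r=(4,5,6,5) succ=(0,2,1,1) retry=(0,0,0,1))
12. W3 LOAD -> counter=7 r=(4,5,7,5) succ=(0,2,1,1) retry=(0,0,0,1)
13. W1 CAS -> counter=7 r=(4,5,7,5) succ=(0,2,1,1) retry=(1,0,0,1)
14. W3 LOAD -> counter=7 r=(4,5,7,5) succ=(0,2,1,1) retry=(1,0,0,1)
15. W1 LOAD -> counter=7 r=(7,5,7,5) succ=(0,2,1,1) retry=(1,0,0,1)
16. W4 CAS -> counter=7 r=(7,5,7,5) succ=(0,2,1,1) retry=(1,0,0,2)
17. W3 CAS -> counter=8 r=(7,5,7,5) succ=(0,2,2,1) retry=(1,0,0,2)
18. W3 LOAD -> counter=8 r=(7,5,8,5) succ=(0,2,2,1) retry=(1,0,0,2)
19. W1 CAS -> counter=8 r=(7,5,8,5) succ=(0,2,2,1) retry=(2,0,0,2)
20. W1 LOAD -> counter=8 r=(8,5,8,5) succ=(0,2,2,1) retry=(2,0,0,2)
21. W2 LOAD -> counter=8 r=(8,8,8,5) succ=(0,2,2,1) retry=(2,0,0,2)
22. W2 CAS -> counter=9 r=(8,8,8,5) succ=(0,3,2,1) retry=(2,0,0,2)
23. W3 CAS -> counter=9 r=(8,8,8,5) succ=(0,3,2,1) retry=(2,0,1,2)
24. W1 CAS -> counter=9 r=(8,8,8,5) succ=(0,3,2,1) retry=(3,0,1,2)
25. W3 LOAD -> counter=9 r=(8,8,9,5) succ=(0,3,2,1) retry=(3,0,1,2)
26. W1 LOAD -> counter=9 r=(9,8,9,5) succ=(0,3,2,1) retry=(3,0,1,2)
27. W1 CAS -> counter=10 r=(9,8,9,5) succ=(1,3,2,1) retry=(3,0,1,2)
28. W3 CAS -> counter=10 r=(9,8,9,5) succ=(1,3,2,1) retry=(3,0,2,2)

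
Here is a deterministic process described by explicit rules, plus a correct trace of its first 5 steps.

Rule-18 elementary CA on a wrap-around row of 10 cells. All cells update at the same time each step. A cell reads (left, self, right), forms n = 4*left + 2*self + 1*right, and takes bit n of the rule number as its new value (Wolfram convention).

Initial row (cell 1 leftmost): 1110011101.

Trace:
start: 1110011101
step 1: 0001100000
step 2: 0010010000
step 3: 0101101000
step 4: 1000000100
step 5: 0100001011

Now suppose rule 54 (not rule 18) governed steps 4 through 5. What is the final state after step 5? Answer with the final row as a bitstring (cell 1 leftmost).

(re-executing steps 4..5 under rule 54; state before step 4: 0101101000)
step 4: 1110011100
step 5: 0001100011

0001100011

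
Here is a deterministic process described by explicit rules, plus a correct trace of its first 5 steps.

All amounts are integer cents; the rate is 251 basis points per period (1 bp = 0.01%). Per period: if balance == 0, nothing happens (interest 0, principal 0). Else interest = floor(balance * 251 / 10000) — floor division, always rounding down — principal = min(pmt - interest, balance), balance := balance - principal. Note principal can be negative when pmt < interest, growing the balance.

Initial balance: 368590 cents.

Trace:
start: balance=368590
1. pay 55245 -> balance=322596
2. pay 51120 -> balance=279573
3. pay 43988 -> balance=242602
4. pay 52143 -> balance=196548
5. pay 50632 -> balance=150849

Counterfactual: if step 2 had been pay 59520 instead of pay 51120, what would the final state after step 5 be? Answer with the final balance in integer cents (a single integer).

(re-executing from step 2 with the substitution; state before step 2: balance=322596)
2. pay 59520 -> balance=271173
3. pay 43988 -> balance=233991
4. pay 52143 -> balance=187721
5. pay 50632 -> balance=141800

141800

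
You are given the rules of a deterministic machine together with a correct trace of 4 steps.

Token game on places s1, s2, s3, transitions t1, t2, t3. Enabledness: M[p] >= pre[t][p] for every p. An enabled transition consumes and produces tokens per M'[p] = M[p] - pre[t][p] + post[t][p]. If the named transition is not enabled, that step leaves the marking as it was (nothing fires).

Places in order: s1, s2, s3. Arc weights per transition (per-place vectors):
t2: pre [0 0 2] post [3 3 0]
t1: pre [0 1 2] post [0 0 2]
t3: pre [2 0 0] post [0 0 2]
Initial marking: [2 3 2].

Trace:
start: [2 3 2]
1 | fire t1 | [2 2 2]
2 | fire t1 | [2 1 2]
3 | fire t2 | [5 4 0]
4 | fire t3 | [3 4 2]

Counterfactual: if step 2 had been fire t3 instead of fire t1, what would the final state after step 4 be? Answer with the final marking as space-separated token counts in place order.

(re-executing from step 2 with the substitution; state before step 2: [2 2 2])
2 | fire t3 | [0 2 4]
3 | fire t2 | [3 5 2]
4 | fire t3 | [1 5 4]

1 5 4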